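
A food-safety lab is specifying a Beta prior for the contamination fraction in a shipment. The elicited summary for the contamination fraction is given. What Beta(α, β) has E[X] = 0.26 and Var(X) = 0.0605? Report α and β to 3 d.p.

α = 0.567, β = 1.613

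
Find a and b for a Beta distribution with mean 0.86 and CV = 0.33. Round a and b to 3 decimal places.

a = 0.426, b = 0.069

Var = (CV·μ)² = (0.33×0.86)² = 0.080542.
a+b = μ(1−μ)/Var − 1 = 0.1204/0.080542 − 1 = 0.4949.
Thus a = 0.86·0.4949 = 0.426 and b = 0.14·0.4949 = 0.069.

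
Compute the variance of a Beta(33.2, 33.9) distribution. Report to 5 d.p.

0.00367

Var = αβ/[(α+β)²(α+β+1)] = (33.2×33.9)/(67.1²×68.1) = 1125.48/306614.121 = 0.00367.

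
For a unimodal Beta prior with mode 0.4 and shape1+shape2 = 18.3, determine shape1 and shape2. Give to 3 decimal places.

For shape1,shape2>1 the mode is (shape1−1)/(shape1+shape2−2), so shape1 = mode·(κ−2)+1 = 0.4×16.3+1 = 7.520.
And shape2 = (1−mode)·(κ−2)+1 = 0.6×16.3+1 = 10.780.

shape1 = 7.520, shape2 = 10.780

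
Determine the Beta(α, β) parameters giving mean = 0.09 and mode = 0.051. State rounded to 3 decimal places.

α = 2.072, β = 20.953

Let s = α+β. Mean gives α = μs = 0.09s; mode gives (α−1)/(s−2) = 0.051.
Substituting: 0.09s − 1 = 0.051(s−2) = 0.051s − 0.102, so 0.039s = 0.898 and s = 23.0256.
Then α = 0.09×23.0256 = 2.072 and β = s−α = 20.953.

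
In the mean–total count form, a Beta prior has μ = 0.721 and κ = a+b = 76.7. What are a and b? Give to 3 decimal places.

a = 55.301, b = 21.399

a = μκ = 0.721×76.7 = 55.301 and b = (1−μ)κ = 0.279×76.7 = 21.399.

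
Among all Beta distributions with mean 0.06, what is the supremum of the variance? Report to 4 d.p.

Var = μ(1−μ)/(α+β+1), which approaches μ(1−μ) as α+β → 0.
So the supremum is μ(1−μ) = 0.06×0.94 = 0.0564.

0.0564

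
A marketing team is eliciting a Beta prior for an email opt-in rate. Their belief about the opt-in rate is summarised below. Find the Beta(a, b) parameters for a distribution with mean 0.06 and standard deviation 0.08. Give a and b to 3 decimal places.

σ² = 0.08² = 0.0064.
With s = a+b, Var = μ(1−μ)/(s+1), so s+1 = (0.06×0.94)/0.0064 = 8.8125 and s = 7.8125.
a = μs = 0.469, b = (1−μ)s = 7.344.

a = 0.469, b = 7.344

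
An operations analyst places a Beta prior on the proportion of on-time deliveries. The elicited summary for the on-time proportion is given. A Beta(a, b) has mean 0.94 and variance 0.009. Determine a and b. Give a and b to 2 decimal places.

a = 4.95, b = 0.32

Write ν = a+b; then a = μν and Var = μ(1−μ)/(ν+1).
ν = μ(1−μ)/Var − 1 = 0.0564/0.009 − 1 = 5.2667.
a = 0.94·5.2667 = 4.95, b = 0.06·5.2667 = 0.32.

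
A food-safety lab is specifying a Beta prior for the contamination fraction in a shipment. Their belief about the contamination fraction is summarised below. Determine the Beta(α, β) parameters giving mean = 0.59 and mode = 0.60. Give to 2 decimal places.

Let s = α+β. Mean gives α = μs = 0.59s; mode gives (α−1)/(s−2) = 0.60.
Substituting: 0.59s − 1 = 0.60(s−2) = 0.60s − 1.20, so -0.01s = -0.20 and s = 20.0000.
Then α = 0.59×20.0000 = 11.80 and β = s−α = 8.20.

α = 11.80, β = 8.20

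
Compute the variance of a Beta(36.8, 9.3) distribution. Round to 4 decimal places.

0.0034

μ = 36.8/46.1 = 0.798265; Var = μ(1−μ)/(α+β+1) = 0.1610382/47.1 = 0.0034.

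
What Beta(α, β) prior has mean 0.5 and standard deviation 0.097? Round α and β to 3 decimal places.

Variance = 0.097² = 0.009409. The moment-matching identity α+β = μ(1−μ)/Var − 1 gives
α+β = 0.25/0.009409 − 1 = 25.5703, so α = μ·25.5703 = 12.785 and β = (1−μ)·25.5703 = 12.785.

α = 12.785, β = 12.785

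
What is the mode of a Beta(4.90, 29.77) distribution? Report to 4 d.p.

0.1194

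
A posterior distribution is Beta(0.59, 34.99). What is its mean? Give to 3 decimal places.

The Beta mean is α/(α+β) = 0.59/(0.59+34.99) = 0.017.

0.017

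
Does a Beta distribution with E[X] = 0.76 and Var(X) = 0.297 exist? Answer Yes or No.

A Beta with mean μ has variance μ(1−μ)/(α+β+1) < μ(1−μ).
Here μ(1−μ) = 0.76×0.24 = 0.1824, and 0.297 ≥ 0.1824.

No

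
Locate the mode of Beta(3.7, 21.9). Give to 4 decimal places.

0.1144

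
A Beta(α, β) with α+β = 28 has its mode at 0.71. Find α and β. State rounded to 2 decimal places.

α = 19.46, β = 8.54

Mode = (α−1)/(κ−2) with κ = α+β, so α−1 = 0.71·26 = 18.46.
α = 19.46; β = κ − α = 8.54.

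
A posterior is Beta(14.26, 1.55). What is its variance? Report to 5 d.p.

Var = αβ/[(α+β)²(α+β+1)] = (14.26×1.55)/(15.81²×16.81) = 22.1030/4201.762041 = 0.00526.

0.00526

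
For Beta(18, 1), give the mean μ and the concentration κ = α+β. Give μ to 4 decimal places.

μ = 0.9474, κ = 19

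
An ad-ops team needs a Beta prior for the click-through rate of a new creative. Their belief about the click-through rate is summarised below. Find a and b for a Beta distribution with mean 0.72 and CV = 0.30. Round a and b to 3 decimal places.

a = 2.391, b = 0.930

Var = (CV·μ)² = (0.30×0.72)² = 0.046656.
a+b = μ(1−μ)/Var − 1 = 0.2016/0.046656 − 1 = 3.3210.
Thus a = 0.72·3.3210 = 2.391 and b = 0.28·3.3210 = 0.930.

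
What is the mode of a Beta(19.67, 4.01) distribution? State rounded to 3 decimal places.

The density x^(α−1)(1−x)^(β−1) is maximised at (α−1)/(α+β−2) = 18.67/21.68 = 0.861.

0.861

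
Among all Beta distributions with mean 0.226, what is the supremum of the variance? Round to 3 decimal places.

0.175

Var = μ(1−μ)/(α+β+1), which approaches μ(1−μ) as α+β → 0.
So the supremum is μ(1−μ) = 0.226×0.774 = 0.175.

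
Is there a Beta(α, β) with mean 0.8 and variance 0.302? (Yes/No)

A Beta with mean μ has variance μ(1−μ)/(α+β+1) < μ(1−μ).
Here μ(1−μ) = 0.8×0.2 = 0.16, and 0.302 ≥ 0.16.

No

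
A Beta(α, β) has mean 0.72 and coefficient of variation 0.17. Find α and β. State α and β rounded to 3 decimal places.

σ = CV·μ = 0.17×0.72 = 0.12240, so σ² = 0.014982.
s+1 = μ(1−μ)/σ² = 0.2016/0.014982 = 13.4564, so s = α+β = 12.4564.
α = μs = 8.969, β = (1−μ)s = 3.488.

α = 8.969, β = 3.488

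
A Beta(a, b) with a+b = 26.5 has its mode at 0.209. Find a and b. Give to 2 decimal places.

For a,b>1 the mode is (a−1)/(a+b−2), so a = mode·(κ−2)+1 = 0.209×24.5+1 = 6.12.
And b = (1−mode)·(κ−2)+1 = 0.791×24.5+1 = 20.38.

a = 6.12, b = 20.38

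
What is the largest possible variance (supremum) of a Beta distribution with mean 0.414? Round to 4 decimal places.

0.2426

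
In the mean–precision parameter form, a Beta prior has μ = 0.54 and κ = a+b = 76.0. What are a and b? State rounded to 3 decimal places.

Split κ in proportion μ : (1−μ): a = 0.54·76.0 = 41.040, b = 76.0 − 41.040 = 34.960.

a = 41.040, b = 34.960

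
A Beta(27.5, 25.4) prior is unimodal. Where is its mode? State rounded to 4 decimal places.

The density x^(α−1)(1−x)^(β−1) is maximised at (α−1)/(α+β−2) = 26.5/50.9 = 0.5206.

0.5206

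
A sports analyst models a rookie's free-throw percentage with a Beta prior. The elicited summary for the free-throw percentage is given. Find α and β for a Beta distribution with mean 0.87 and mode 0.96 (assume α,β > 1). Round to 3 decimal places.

With s = α+β: μ = α/s and mode = (α−1)/(s−2). Eliminating α = μs,
μs − 1 = m(s−2) ⇒ s(μ−m) = 1−2m ⇒ s = -0.92/-0.09 = 10.2222.
So α = μs = 8.893, β = (1−μ)s = 1.329.

α = 8.893, β = 1.329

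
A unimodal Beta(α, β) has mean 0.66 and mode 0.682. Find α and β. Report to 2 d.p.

With s = α+β: μ = α/s and mode = (α−1)/(s−2). Eliminating α = μs,
μs − 1 = m(s−2) ⇒ s(μ−m) = 1−2m ⇒ s = -0.364/-0.022 = 16.5455.
So α = μs = 10.92, β = (1−μ)s = 5.63.

α = 10.92, β = 5.63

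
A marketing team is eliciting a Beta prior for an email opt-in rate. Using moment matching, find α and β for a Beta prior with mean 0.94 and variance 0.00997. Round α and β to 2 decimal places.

α = 4.38, β = 0.28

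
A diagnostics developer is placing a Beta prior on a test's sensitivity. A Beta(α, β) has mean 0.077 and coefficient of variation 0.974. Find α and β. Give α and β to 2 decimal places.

σ = CV·μ = 0.974×0.077 = 0.07500, so σ² = 0.005625.
s+1 = μ(1−μ)/σ² = 0.071071/0.005625 = 12.6355, so s = α+β = 11.6355.
α = μs = 0.90, β = (1−μ)s = 10.74.

α = 0.90, β = 10.74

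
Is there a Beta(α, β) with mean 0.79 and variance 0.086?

A Beta with mean μ has variance μ(1−μ)/(α+β+1) < μ(1−μ).
Here μ(1−μ) = 0.79×0.21 = 0.1659, and 0.086 < 0.1659.

Yes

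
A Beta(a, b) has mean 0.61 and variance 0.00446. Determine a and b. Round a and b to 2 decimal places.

a = 31.93, b = 20.41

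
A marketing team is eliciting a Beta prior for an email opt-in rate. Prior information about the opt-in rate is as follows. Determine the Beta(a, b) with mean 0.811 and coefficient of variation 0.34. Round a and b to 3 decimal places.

a = 0.824, b = 0.192

Var = (CV·μ)² = (0.34×0.811)² = 0.076033.
a+b = μ(1−μ)/Var − 1 = 0.153279/0.076033 − 1 = 1.0160.
Thus a = 0.811·1.0160 = 0.824 and b = 0.189·1.0160 = 0.192.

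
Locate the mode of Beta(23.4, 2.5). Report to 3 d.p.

0.937

The density x^(α−1)(1−x)^(β−1) is maximised at (α−1)/(α+β−2) = 22.4/23.9 = 0.937.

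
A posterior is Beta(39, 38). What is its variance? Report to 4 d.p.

0.0032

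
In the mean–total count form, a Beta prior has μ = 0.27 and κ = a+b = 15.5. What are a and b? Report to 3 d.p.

a = 4.185, b = 11.315

a = μκ = 0.27×15.5 = 4.185 and b = (1−μ)κ = 0.73×15.5 = 11.315.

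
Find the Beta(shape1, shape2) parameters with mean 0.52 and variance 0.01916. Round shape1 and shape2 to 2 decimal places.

Write ν = shape1+shape2; then shape1 = μν and Var = μ(1−μ)/(ν+1).
ν = μ(1−μ)/Var − 1 = 0.2496/0.01916 − 1 = 12.0271.
shape1 = 0.52·12.0271 = 6.25, shape2 = 0.48·12.0271 = 5.77.

shape1 = 6.25, shape2 = 5.77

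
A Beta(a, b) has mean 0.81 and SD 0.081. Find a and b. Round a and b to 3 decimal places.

σ² = 0.081² = 0.006561.
With s = a+b, Var = μ(1−μ)/(s+1), so s+1 = (0.81×0.19)/0.006561 = 23.4568 and s = 22.4568.
a = μs = 18.190, b = (1−μ)s = 4.267.

a = 18.190, b = 4.267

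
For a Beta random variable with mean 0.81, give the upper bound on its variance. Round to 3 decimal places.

For fixed mean μ the Beta variance is μ(1−μ)/(α+β+1), increasing as α+β decreases.
Its least upper bound (not attained) is μ(1−μ) = 0.81·0.19 = 0.154.

0.154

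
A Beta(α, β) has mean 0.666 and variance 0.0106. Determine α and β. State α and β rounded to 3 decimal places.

α = 13.310, β = 6.675

Write ν = α+β; then α = μν and Var = μ(1−μ)/(ν+1).
ν = μ(1−μ)/Var − 1 = 0.222444/0.0106 − 1 = 19.9853.
α = 0.666·19.9853 = 13.310, β = 0.334·19.9853 = 6.675.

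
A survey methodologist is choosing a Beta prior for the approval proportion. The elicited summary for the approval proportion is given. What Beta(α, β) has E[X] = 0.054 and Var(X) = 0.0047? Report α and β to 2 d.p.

α = 0.53, β = 9.34

By moment matching, α+β = μ(1−μ)/σ² − 1 = (0.054·0.946)/0.0047 − 1 = 10.8689 − 1 = 9.8689.
Since α/(α+β) = μ, α = 0.054·9.8689 = 0.53 and β = 0.946·9.8689 = 9.34.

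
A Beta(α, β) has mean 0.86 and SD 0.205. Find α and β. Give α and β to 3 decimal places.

σ² = 0.205² = 0.042025.
With s = α+β, Var = μ(1−μ)/(s+1), so s+1 = (0.86×0.14)/0.042025 = 2.8650 and s = 1.8650.
α = μs = 1.604, β = (1−μ)s = 0.261.

α = 1.604, β = 0.261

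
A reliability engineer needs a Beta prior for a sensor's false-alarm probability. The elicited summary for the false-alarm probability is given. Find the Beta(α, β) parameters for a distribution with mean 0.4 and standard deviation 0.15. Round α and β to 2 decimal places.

α = 3.87, β = 5.80

First σ² = 0.0225. Setting α = μn, β = (1−μ)n with n = α+β,
μ(1−μ)/(n+1) = 0.0225 ⇒ n+1 = 0.24/0.0225 = 10.6667 ⇒ n = 9.6667.
Hence α = 0.4×9.6667 = 3.87, β = 0.6×9.6667 = 5.80.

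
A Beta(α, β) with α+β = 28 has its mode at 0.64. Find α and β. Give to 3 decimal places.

α = 17.640, β = 10.360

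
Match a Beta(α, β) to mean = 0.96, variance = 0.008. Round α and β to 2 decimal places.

α = 3.65, β = 0.15

Let s = α+β. The Beta variance is μ(1−μ)/(s+1).
So s+1 = μ(1−μ)/σ² = (0.96×0.04)/0.008 = 0.0384/0.008 = 4.8000, giving s = 3.8000.
Then α = μs = 0.96×3.8000 = 3.65 and β = (1−μ)s = 0.04×3.8000 = 0.15.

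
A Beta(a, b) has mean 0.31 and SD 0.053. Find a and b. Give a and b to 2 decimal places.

a = 23.30, b = 51.85

First σ² = 0.002809. Setting a = μn, b = (1−μ)n with n = a+b,
μ(1−μ)/(n+1) = 0.002809 ⇒ n+1 = 0.2139/0.002809 = 76.1481 ⇒ n = 75.1481.
Hence a = 0.31×75.1481 = 23.30, b = 0.69×75.1481 = 51.85.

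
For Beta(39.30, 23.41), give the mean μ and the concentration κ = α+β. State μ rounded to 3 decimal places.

μ = 0.627, κ = 62.71

κ = α+β = 39.30+23.41 = 62.71; μ = α/κ = 39.30/62.71 = 0.627.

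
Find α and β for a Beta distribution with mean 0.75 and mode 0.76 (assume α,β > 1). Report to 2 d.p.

Let s = α+β. Mean gives α = μs = 0.75s; mode gives (α−1)/(s−2) = 0.76.
Substituting: 0.75s − 1 = 0.76(s−2) = 0.76s − 1.52, so -0.01s = -0.52 and s = 52.0000.
Then α = 0.75×52.0000 = 39.00 and β = s−α = 13.00.

α = 39.00, β = 13.00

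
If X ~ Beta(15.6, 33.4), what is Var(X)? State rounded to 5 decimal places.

0.00434

Var = αβ/[(α+β)²(α+β+1)] = (15.6×33.4)/(49.0²×50.0) = 521.04/120050.000 = 0.00434.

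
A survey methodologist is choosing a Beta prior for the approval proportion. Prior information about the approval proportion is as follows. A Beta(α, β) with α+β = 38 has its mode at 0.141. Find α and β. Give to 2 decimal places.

α = 6.08, β = 31.92

Since the density peak of Beta(α,β) is at (α−1)/(α+β−2),
α = 1 + 0.141(38−2) = 6.08 and β = 38 − 6.08 = 31.92.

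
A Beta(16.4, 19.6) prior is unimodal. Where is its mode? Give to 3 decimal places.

With α,β > 1, mode = (α−1)/(α+β−2) = 15.4/34.0 = 0.453.

0.453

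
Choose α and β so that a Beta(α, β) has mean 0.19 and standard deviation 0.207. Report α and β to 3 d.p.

First σ² = 0.042849. Setting α = μn, β = (1−μ)n with n = α+β,
μ(1−μ)/(n+1) = 0.042849 ⇒ n+1 = 0.1539/0.042849 = 3.5917 ⇒ n = 2.5917.
Hence α = 0.19×2.5917 = 0.492, β = 0.81×2.5917 = 2.099.

α = 0.492, β = 2.099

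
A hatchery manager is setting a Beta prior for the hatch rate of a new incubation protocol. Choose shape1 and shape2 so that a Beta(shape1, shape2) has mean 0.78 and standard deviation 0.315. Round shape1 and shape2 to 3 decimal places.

shape1 = 0.569, shape2 = 0.160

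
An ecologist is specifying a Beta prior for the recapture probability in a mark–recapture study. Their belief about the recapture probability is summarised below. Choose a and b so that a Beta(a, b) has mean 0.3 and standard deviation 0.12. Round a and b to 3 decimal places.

σ² = 0.12² = 0.0144.
With s = a+b, Var = μ(1−μ)/(s+1), so s+1 = (0.3×0.7)/0.0144 = 14.5833 and s = 13.5833.
a = μs = 4.075, b = (1−μ)s = 9.508.

a = 4.075, b = 9.508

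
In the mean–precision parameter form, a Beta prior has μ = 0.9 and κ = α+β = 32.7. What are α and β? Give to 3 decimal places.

α = 29.430, β = 3.270

Split κ in proportion μ : (1−μ): α = 0.9·32.7 = 29.430, β = 32.7 − 29.430 = 3.270.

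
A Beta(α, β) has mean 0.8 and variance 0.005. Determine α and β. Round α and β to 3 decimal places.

α = 24.800, β = 6.200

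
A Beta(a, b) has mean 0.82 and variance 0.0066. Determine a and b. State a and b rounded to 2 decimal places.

a = 17.52, b = 3.85

By moment matching, a+b = μ(1−μ)/σ² − 1 = (0.82·0.18)/0.0066 − 1 = 22.3636 − 1 = 21.3636.
Since a/(a+b) = μ, a = 0.82·21.3636 = 17.52 and b = 0.18·21.3636 = 3.85.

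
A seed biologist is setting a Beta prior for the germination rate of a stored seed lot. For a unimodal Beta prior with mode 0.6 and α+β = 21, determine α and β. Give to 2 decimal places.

α = 12.40, β = 8.60

Mode = (α−1)/(κ−2) with κ = α+β, so α−1 = 0.6·19 = 11.40.
α = 12.40; β = κ − α = 8.60.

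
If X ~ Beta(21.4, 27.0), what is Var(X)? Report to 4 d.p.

0.0050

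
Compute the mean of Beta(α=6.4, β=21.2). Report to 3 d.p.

0.232

E[X] = α/(α+β) = 6.4/27.6 = 0.232.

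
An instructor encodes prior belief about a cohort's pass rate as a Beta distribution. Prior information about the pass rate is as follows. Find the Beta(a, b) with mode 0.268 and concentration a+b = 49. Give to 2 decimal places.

a = 13.60, b = 35.40

For a,b>1 the mode is (a−1)/(a+b−2), so a = mode·(κ−2)+1 = 0.268×47+1 = 13.60.
And b = (1−mode)·(κ−2)+1 = 0.732×47+1 = 35.40.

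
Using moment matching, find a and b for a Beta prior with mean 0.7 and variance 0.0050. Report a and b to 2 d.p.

a = 28.70, b = 12.30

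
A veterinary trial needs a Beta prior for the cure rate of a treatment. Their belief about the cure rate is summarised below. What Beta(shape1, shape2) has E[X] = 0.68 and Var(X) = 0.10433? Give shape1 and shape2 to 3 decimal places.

By moment matching, shape1+shape2 = μ(1−μ)/σ² − 1 = (0.68·0.32)/0.10433 − 1 = 2.0857 − 1 = 1.0857.
Since shape1/(shape1+shape2) = μ, shape1 = 0.68·1.0857 = 0.738 and shape2 = 0.32·1.0857 = 0.347.

shape1 = 0.738, shape2 = 0.347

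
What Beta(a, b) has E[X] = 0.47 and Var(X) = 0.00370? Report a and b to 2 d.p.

Let s = a+b. The Beta variance is μ(1−μ)/(s+1).
So s+1 = μ(1−μ)/σ² = (0.47×0.53)/0.00370 = 0.2491/0.00370 = 67.3243, giving s = 66.3243.
Then a = μs = 0.47×66.3243 = 31.17 and b = (1−μ)s = 0.53×66.3243 = 35.15.

a = 31.17, b = 35.15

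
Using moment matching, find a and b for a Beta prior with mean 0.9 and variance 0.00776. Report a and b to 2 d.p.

a = 9.54, b = 1.06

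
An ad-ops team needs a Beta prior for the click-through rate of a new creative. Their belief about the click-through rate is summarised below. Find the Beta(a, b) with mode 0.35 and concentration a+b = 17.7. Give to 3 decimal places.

a = 6.495, b = 11.205

For a,b>1 the mode is (a−1)/(a+b−2), so a = mode·(κ−2)+1 = 0.35×15.7+1 = 6.495.
And b = (1−mode)·(κ−2)+1 = 0.65×15.7+1 = 11.205.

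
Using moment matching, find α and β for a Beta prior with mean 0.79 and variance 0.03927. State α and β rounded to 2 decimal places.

α = 2.55, β = 0.68

By moment matching, α+β = μ(1−μ)/σ² − 1 = (0.79·0.21)/0.03927 − 1 = 4.2246 − 1 = 3.2246.
Since α/(α+β) = μ, α = 0.79·3.2246 = 2.55 and β = 0.21·3.2246 = 0.68.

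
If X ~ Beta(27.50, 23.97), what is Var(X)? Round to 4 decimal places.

μ = 27.50/51.47 = 0.534292; Var = μ(1−μ)/(α+β+1) = 0.2488241/52.47 = 0.0047.

0.0047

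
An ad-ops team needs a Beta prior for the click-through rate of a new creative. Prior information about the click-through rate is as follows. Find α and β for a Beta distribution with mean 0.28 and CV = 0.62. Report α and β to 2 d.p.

α = 1.59, β = 4.10

σ = CV·μ = 0.62×0.28 = 0.17360, so σ² = 0.030137.
s+1 = μ(1−μ)/σ² = 0.2016/0.030137 = 6.6895, so s = α+β = 5.6895.
α = μs = 1.59, β = (1−μ)s = 4.10.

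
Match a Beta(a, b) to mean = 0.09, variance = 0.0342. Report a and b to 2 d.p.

a = 0.13, b = 1.27

By moment matching, a+b = μ(1−μ)/σ² − 1 = (0.09·0.91)/0.0342 − 1 = 2.3947 − 1 = 1.3947.
Since a/(a+b) = μ, a = 0.09·1.3947 = 0.13 and b = 0.91·1.3947 = 1.27.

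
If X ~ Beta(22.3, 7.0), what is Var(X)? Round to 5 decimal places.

0.00600

α+β = 29.3 and αβ = 156.10, so Var = αβ/[(α+β)²(α+β+1)] = 156.10/26012.247 = 0.00600.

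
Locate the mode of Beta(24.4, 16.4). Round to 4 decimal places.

0.6031

The density x^(α−1)(1−x)^(β−1) is maximised at (α−1)/(α+β−2) = 23.4/38.8 = 0.6031.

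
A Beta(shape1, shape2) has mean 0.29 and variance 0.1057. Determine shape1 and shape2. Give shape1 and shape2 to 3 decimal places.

shape1 = 0.275, shape2 = 0.673

By moment matching, shape1+shape2 = μ(1−μ)/σ² − 1 = (0.29·0.71)/0.1057 − 1 = 1.9480 − 1 = 0.9480.
Since shape1/(shape1+shape2) = μ, shape1 = 0.29·0.9480 = 0.275 and shape2 = 0.71·0.9480 = 0.673.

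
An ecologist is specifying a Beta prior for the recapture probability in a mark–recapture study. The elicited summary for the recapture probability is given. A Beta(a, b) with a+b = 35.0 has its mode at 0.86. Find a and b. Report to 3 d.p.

a = 29.380, b = 5.620

For a,b>1 the mode is (a−1)/(a+b−2), so a = mode·(κ−2)+1 = 0.86×33.0+1 = 29.380.
And b = (1−mode)·(κ−2)+1 = 0.14×33.0+1 = 5.620.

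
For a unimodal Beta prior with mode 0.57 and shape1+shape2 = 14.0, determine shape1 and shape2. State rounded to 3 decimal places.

shape1 = 7.840, shape2 = 6.160

For shape1,shape2>1 the mode is (shape1−1)/(shape1+shape2−2), so shape1 = mode·(κ−2)+1 = 0.57×12.0+1 = 7.840.
And shape2 = (1−mode)·(κ−2)+1 = 0.43×12.0+1 = 6.160.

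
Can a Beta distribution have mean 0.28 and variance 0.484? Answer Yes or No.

No

For any Beta, Var(X) < E[X]·(1−E[X]).
Here μ(1−μ) = 0.28×0.72 = 0.2016, and 0.484 ≥ 0.2016.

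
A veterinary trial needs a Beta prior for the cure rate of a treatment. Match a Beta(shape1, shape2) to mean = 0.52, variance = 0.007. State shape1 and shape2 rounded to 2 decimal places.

By moment matching, shape1+shape2 = μ(1−μ)/σ² − 1 = (0.52·0.48)/0.007 − 1 = 35.6571 − 1 = 34.6571.
Since shape1/(shape1+shape2) = μ, shape1 = 0.52·34.6571 = 18.02 and shape2 = 0.48·34.6571 = 16.64.

shape1 = 18.02, shape2 = 16.64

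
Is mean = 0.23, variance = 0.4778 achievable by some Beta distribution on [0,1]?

No

A Beta with mean μ has variance μ(1−μ)/(α+β+1) < μ(1−μ).
Here μ(1−μ) = 0.23×0.77 = 0.1771, and 0.4778 ≥ 0.1771.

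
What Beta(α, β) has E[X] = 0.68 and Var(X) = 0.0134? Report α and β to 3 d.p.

α = 10.362, β = 4.876

By moment matching, α+β = μ(1−μ)/σ² − 1 = (0.68·0.32)/0.0134 − 1 = 16.2388 − 1 = 15.2388.
Since α/(α+β) = μ, α = 0.68·15.2388 = 10.362 and β = 0.32·15.2388 = 4.876.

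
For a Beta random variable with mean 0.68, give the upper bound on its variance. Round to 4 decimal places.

For fixed mean μ the Beta variance is μ(1−μ)/(α+β+1), increasing as α+β decreases.
Its least upper bound (not attained) is μ(1−μ) = 0.68·0.32 = 0.2176.

0.2176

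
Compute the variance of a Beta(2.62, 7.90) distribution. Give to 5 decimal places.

α+β = 10.52 and αβ = 20.6980, so Var = αβ/[(α+β)²(α+β+1)] = 20.6980/1274.923008 = 0.01623.

0.01623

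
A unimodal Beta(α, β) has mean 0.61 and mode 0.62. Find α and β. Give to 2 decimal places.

With s = α+β: μ = α/s and mode = (α−1)/(s−2). Eliminating α = μs,
μs − 1 = m(s−2) ⇒ s(μ−m) = 1−2m ⇒ s = -0.24/-0.01 = 24.0000.
So α = μs = 14.64, β = (1−μ)s = 9.36.

α = 14.64, β = 9.36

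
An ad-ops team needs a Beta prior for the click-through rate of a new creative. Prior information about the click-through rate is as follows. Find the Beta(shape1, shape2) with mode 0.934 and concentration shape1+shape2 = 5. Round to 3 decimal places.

shape1 = 3.802, shape2 = 1.198

Mode = (shape1−1)/(κ−2) with κ = shape1+shape2, so shape1−1 = 0.934·3 = 2.802.
shape1 = 3.802; shape2 = κ − shape1 = 1.198.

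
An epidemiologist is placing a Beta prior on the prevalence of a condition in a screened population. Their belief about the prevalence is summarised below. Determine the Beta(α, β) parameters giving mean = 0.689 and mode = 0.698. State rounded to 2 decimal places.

With s = α+β: μ = α/s and mode = (α−1)/(s−2). Eliminating α = μs,
μs − 1 = m(s−2) ⇒ s(μ−m) = 1−2m ⇒ s = -0.396/-0.009 = 44.0000.
So α = μs = 30.32, β = (1−μ)s = 13.68.

α = 30.32, β = 13.68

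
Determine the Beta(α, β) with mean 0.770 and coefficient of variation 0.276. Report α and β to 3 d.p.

α = 2.249, β = 0.672

Var = (CV·μ)² = (0.276×0.770)² = 0.045165.
α+β = μ(1−μ)/Var − 1 = 0.177100/0.045165 − 1 = 2.9212.
Thus α = 0.770·2.9212 = 2.249 and β = 0.230·2.9212 = 0.672.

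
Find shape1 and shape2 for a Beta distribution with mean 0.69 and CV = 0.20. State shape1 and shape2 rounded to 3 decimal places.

σ = CV·μ = 0.20×0.69 = 0.13800, so σ² = 0.019044.
s+1 = μ(1−μ)/σ² = 0.2139/0.019044 = 11.2319, so s = shape1+shape2 = 10.2319.
shape1 = μs = 7.060, shape2 = (1−μ)s = 3.172.

shape1 = 7.060, shape2 = 3.172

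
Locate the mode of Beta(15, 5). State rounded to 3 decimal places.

The density x^(α−1)(1−x)^(β−1) is maximised at (α−1)/(α+β−2) = 14/18 = 0.778.

0.778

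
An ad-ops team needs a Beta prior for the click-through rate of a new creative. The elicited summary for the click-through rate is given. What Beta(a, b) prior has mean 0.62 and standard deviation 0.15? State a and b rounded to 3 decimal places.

First σ² = 0.0225. Setting a = μn, b = (1−μ)n with n = a+b,
μ(1−μ)/(n+1) = 0.0225 ⇒ n+1 = 0.2356/0.0225 = 10.4711 ⇒ n = 9.4711.
Hence a = 0.62×9.4711 = 5.872, b = 0.38×9.4711 = 3.599.

a = 5.872, b = 3.599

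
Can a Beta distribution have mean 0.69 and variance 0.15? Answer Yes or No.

Yes

The Beta variance bound is σ² < μ(1−μ).
Here μ(1−μ) = 0.69×0.31 = 0.2139, and 0.15 < 0.2139.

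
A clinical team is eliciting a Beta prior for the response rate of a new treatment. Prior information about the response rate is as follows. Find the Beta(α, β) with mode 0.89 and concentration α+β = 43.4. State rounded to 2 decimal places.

Since the density peak of Beta(α,β) is at (α−1)/(α+β−2),
α = 1 + 0.89(43.4−2) = 37.85 and β = 43.4 − 37.85 = 5.55.

α = 37.85, β = 5.55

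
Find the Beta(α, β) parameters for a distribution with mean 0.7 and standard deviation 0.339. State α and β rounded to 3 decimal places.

σ² = 0.339² = 0.114921.
With s = α+β, Var = μ(1−μ)/(s+1), so s+1 = (0.7×0.3)/0.114921 = 1.8273 and s = 0.8273.
α = μs = 0.579, β = (1−μ)s = 0.248.

α = 0.579, β = 0.248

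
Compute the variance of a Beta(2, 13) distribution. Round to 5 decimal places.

Var = αβ/[(α+β)²(α+β+1)] = (2×13)/(15²×16) = 26/3600 = 0.00722.

0.00722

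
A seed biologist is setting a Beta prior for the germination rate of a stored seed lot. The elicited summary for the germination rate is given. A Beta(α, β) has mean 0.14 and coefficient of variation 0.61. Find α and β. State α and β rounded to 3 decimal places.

α = 2.171, β = 13.337

σ = CV·μ = 0.61×0.14 = 0.08540, so σ² = 0.007293.
s+1 = μ(1−μ)/σ² = 0.1204/0.007293 = 16.5086, so s = α+β = 15.5086.
α = μs = 2.171, β = (1−μ)s = 13.337.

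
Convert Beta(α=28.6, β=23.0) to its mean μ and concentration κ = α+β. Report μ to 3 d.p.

μ = 0.554, κ = 51.6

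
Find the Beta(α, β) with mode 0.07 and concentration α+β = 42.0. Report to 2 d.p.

α = 3.80, β = 38.20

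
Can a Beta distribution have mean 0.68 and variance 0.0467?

For any Beta, Var(X) < E[X]·(1−E[X]).
Here μ(1−μ) = 0.68×0.32 = 0.2176, and 0.0467 < 0.2176.

Yes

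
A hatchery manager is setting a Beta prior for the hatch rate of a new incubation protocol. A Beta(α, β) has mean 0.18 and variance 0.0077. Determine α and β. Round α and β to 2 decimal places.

By moment matching, α+β = μ(1−μ)/σ² − 1 = (0.18·0.82)/0.0077 − 1 = 19.1688 − 1 = 18.1688.
Since α/(α+β) = μ, α = 0.18·18.1688 = 3.27 and β = 0.82·18.1688 = 14.90.

α = 3.27, β = 14.90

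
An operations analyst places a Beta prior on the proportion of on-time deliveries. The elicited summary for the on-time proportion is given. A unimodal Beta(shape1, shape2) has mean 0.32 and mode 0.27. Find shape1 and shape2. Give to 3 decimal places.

shape1 = 2.944, shape2 = 6.256

Let s = shape1+shape2. Mean gives shape1 = μs = 0.32s; mode gives (shape1−1)/(s−2) = 0.27.
Substituting: 0.32s − 1 = 0.27(s−2) = 0.27s − 0.54, so 0.05s = 0.46 and s = 9.2000.
Then shape1 = 0.32×9.2000 = 2.944 and shape2 = s−shape1 = 6.256.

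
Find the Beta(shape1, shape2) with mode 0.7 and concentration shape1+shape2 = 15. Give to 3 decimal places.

shape1 = 10.100, shape2 = 4.900

Mode = (shape1−1)/(κ−2) with κ = shape1+shape2, so shape1−1 = 0.7·13 = 9.100.
shape1 = 10.100; shape2 = κ − shape1 = 4.900.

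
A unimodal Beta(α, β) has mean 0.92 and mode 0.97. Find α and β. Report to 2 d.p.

α = 17.30, β = 1.50

Let s = α+β. Mean gives α = μs = 0.92s; mode gives (α−1)/(s−2) = 0.97.
Substituting: 0.92s − 1 = 0.97(s−2) = 0.97s − 1.94, so -0.05s = -0.94 and s = 18.8000.
Then α = 0.92×18.8000 = 17.30 and β = s−α = 1.50.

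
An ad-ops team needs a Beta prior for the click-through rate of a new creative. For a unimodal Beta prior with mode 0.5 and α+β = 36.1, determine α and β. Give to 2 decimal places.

α = 18.05, β = 18.05

Since the density peak of Beta(α,β) is at (α−1)/(α+β−2),
α = 1 + 0.5(36.1−2) = 18.05 and β = 36.1 − 18.05 = 18.05.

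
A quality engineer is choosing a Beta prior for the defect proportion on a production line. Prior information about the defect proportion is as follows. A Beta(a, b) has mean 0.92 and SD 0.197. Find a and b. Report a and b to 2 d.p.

a = 0.82, b = 0.07

First σ² = 0.038809. Setting a = μn, b = (1−μ)n with n = a+b,
μ(1−μ)/(n+1) = 0.038809 ⇒ n+1 = 0.0736/0.038809 = 1.8965 ⇒ n = 0.8965.
Hence a = 0.92×0.8965 = 0.82, b = 0.08×0.8965 = 0.07.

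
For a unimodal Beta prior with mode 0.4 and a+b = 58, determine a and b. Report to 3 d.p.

a = 23.400, b = 34.600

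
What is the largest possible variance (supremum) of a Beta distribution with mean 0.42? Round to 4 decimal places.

0.2436

For fixed mean μ the Beta variance is μ(1−μ)/(α+β+1), increasing as α+β decreases.
Its least upper bound (not attained) is μ(1−μ) = 0.42·0.58 = 0.2436.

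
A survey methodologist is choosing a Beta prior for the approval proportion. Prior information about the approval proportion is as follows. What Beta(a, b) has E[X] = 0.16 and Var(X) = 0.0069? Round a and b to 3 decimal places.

a = 2.957, b = 15.522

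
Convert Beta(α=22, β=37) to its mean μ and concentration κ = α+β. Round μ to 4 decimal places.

μ = 0.3729, κ = 59

κ = α+β = 22+37 = 59; μ = α/κ = 22/59 = 0.3729.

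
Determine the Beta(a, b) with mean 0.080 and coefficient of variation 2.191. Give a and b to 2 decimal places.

a = 0.11, b = 1.28

Var = (CV·μ)² = (2.191×0.080)² = 0.030723.
a+b = μ(1−μ)/Var − 1 = 0.073600/0.030723 − 1 = 1.3956.
Thus a = 0.080·1.3956 = 0.11 and b = 0.920·1.3956 = 1.28.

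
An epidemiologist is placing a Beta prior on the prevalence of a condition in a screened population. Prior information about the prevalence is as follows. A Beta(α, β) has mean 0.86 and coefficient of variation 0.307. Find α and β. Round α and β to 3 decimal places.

α = 0.625, β = 0.102

Var = (CV·μ)² = (0.307×0.86)² = 0.069707.
α+β = μ(1−μ)/Var − 1 = 0.1204/0.069707 − 1 = 0.7272.
Thus α = 0.86·0.7272 = 0.625 and β = 0.14·0.7272 = 0.102.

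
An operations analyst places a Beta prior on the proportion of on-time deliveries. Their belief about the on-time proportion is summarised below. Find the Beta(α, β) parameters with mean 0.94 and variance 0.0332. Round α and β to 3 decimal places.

By moment matching, α+β = μ(1−μ)/σ² − 1 = (0.94·0.06)/0.0332 − 1 = 1.6988 − 1 = 0.6988.
Since α/(α+β) = μ, α = 0.94·0.6988 = 0.657 and β = 0.06·0.6988 = 0.042.

α = 0.657, β = 0.042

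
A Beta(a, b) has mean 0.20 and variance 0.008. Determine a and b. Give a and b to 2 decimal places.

Write ν = a+b; then a = μν and Var = μ(1−μ)/(ν+1).
ν = μ(1−μ)/Var − 1 = 0.1600/0.008 − 1 = 19.0000.
a = 0.20·19.0000 = 3.80, b = 0.80·19.0000 = 15.20.

a = 3.80, b = 15.20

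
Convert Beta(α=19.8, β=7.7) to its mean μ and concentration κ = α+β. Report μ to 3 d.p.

μ = 0.720, κ = 27.5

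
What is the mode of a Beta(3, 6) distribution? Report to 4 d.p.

0.2857

The density x^(α−1)(1−x)^(β−1) is maximised at (α−1)/(α+β−2) = 2/7 = 0.2857.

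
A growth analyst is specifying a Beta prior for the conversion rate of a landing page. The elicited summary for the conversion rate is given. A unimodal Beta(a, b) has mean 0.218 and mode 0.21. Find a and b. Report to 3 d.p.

Let s = a+b. Mean gives a = μs = 0.218s; mode gives (a−1)/(s−2) = 0.21.
Substituting: 0.218s − 1 = 0.21(s−2) = 0.21s − 0.42, so 0.008s = 0.58 and s = 72.5000.
Then a = 0.218×72.5000 = 15.805 and b = s−a = 56.695.

a = 15.805, b = 56.695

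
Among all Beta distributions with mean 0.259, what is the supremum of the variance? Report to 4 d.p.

For fixed mean μ the Beta variance is μ(1−μ)/(α+β+1), increasing as α+β decreases.
Its least upper bound (not attained) is μ(1−μ) = 0.259·0.741 = 0.1919.

0.1919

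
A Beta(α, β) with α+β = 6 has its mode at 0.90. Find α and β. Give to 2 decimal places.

Mode = (α−1)/(κ−2) with κ = α+β, so α−1 = 0.90·4 = 3.60.
α = 4.60; β = κ − α = 1.40.

α = 4.60, β = 1.40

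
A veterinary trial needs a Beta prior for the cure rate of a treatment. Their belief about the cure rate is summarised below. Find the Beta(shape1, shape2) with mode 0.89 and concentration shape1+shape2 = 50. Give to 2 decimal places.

Mode = (shape1−1)/(κ−2) with κ = shape1+shape2, so shape1−1 = 0.89·48 = 42.72.
shape1 = 43.72; shape2 = κ − shape1 = 6.28.

shape1 = 43.72, shape2 = 6.28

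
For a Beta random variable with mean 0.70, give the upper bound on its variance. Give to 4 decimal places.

0.2100

For fixed mean μ the Beta variance is μ(1−μ)/(α+β+1), increasing as α+β decreases.
Its least upper bound (not attained) is μ(1−μ) = 0.70·0.30 = 0.2100.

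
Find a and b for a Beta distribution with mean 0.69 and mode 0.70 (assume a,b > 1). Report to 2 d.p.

a = 27.60, b = 12.40

With s = a+b: μ = a/s and mode = (a−1)/(s−2). Eliminating a = μs,
μs − 1 = m(s−2) ⇒ s(μ−m) = 1−2m ⇒ s = -0.40/-0.01 = 40.0000.
So a = μs = 27.60, b = (1−μ)s = 12.40.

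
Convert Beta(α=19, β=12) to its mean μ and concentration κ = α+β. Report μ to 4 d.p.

μ = 0.6129, κ = 31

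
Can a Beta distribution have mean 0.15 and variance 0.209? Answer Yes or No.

No

The Beta variance bound is σ² < μ(1−μ).
Here μ(1−μ) = 0.15×0.85 = 0.1275, and 0.209 ≥ 0.1275.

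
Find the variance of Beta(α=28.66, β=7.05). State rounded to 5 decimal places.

μ = 28.66/35.71 = 0.802576; Var = μ(1−μ)/(α+β+1) = 0.1584476/36.71 = 0.00432.

0.00432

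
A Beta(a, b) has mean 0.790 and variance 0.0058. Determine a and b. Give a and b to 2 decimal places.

Let s = a+b. The Beta variance is μ(1−μ)/(s+1).
So s+1 = μ(1−μ)/σ² = (0.790×0.210)/0.0058 = 0.165900/0.0058 = 28.6034, giving s = 27.6034.
Then a = μs = 0.790×27.6034 = 21.81 and b = (1−μ)s = 0.210×27.6034 = 5.80.

a = 21.81, b = 5.80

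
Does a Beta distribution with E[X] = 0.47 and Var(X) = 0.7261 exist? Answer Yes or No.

No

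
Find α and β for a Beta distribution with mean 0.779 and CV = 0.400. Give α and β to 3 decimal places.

α = 0.602, β = 0.171

Var = (CV·μ)² = (0.400×0.779)² = 0.097095.
α+β = μ(1−μ)/Var − 1 = 0.172159/0.097095 − 1 = 0.7731.
Thus α = 0.779·0.7731 = 0.602 and β = 0.221·0.7731 = 0.171.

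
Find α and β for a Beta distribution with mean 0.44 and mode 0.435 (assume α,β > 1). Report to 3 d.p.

α = 11.440, β = 14.560

Let s = α+β. Mean gives α = μs = 0.44s; mode gives (α−1)/(s−2) = 0.435.
Substituting: 0.44s − 1 = 0.435(s−2) = 0.435s − 0.870, so 0.005s = 0.130 and s = 26.0000.
Then α = 0.44×26.0000 = 11.440 and β = s−α = 14.560.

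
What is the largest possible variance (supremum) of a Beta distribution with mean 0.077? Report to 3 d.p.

0.071

For fixed mean μ the Beta variance is μ(1−μ)/(α+β+1), increasing as α+β decreases.
Its least upper bound (not attained) is μ(1−μ) = 0.077·0.923 = 0.071.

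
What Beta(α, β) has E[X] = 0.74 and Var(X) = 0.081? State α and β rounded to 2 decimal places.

α = 1.02, β = 0.36

By moment matching, α+β = μ(1−μ)/σ² − 1 = (0.74·0.26)/0.081 − 1 = 2.3753 − 1 = 1.3753.
Since α/(α+β) = μ, α = 0.74·1.3753 = 1.02 and β = 0.26·1.3753 = 0.36.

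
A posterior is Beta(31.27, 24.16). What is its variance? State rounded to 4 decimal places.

α+β = 55.43 and αβ = 755.4832, so Var = αβ/[(α+β)²(α+β+1)] = 755.4832/173380.322907 = 0.0044.

0.0044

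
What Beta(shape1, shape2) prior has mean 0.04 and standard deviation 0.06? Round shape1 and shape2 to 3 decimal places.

Variance = 0.06² = 0.0036. The moment-matching identity shape1+shape2 = μ(1−μ)/Var − 1 gives
shape1+shape2 = 0.0384/0.0036 − 1 = 9.6667, so shape1 = μ·9.6667 = 0.387 and shape2 = (1−μ)·9.6667 = 9.280.

shape1 = 0.387, shape2 = 9.280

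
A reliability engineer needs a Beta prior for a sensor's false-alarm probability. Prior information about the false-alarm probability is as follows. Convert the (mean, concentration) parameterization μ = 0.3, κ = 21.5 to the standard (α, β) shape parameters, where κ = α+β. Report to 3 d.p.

Split κ in proportion μ : (1−μ): α = 0.3·21.5 = 6.450, β = 21.5 − 6.450 = 15.050.

α = 6.450, β = 15.050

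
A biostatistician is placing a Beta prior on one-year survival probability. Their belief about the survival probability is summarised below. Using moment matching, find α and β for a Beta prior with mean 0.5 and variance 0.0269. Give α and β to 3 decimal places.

Let s = α+β. The Beta variance is μ(1−μ)/(s+1).
So s+1 = μ(1−μ)/σ² = (0.5×0.5)/0.0269 = 0.25/0.0269 = 9.2937, giving s = 8.2937.
Then α = μs = 0.5×8.2937 = 4.147 and β = (1−μ)s = 0.5×8.2937 = 4.147.

α = 4.147, β = 4.147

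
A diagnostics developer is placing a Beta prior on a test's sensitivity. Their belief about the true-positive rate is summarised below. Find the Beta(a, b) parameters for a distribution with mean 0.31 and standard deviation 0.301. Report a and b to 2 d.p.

First σ² = 0.090601. Setting a = μn, b = (1−μ)n with n = a+b,
μ(1−μ)/(n+1) = 0.090601 ⇒ n+1 = 0.2139/0.090601 = 2.3609 ⇒ n = 1.3609.
Hence a = 0.31×1.3609 = 0.42, b = 0.69×1.3609 = 0.94.

a = 0.42, b = 0.94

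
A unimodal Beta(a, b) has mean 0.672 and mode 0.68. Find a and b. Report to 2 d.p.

a = 30.24, b = 14.76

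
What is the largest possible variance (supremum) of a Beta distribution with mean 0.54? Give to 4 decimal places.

0.2484

For fixed mean μ the Beta variance is μ(1−μ)/(α+β+1), increasing as α+β decreases.
Its least upper bound (not attained) is μ(1−μ) = 0.54·0.46 = 0.2484.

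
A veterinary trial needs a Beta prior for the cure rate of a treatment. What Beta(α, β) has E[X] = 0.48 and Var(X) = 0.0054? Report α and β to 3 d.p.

α = 21.707, β = 23.516

By moment matching, α+β = μ(1−μ)/σ² − 1 = (0.48·0.52)/0.0054 − 1 = 46.2222 − 1 = 45.2222.
Since α/(α+β) = μ, α = 0.48·45.2222 = 21.707 and β = 0.52·45.2222 = 23.516.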